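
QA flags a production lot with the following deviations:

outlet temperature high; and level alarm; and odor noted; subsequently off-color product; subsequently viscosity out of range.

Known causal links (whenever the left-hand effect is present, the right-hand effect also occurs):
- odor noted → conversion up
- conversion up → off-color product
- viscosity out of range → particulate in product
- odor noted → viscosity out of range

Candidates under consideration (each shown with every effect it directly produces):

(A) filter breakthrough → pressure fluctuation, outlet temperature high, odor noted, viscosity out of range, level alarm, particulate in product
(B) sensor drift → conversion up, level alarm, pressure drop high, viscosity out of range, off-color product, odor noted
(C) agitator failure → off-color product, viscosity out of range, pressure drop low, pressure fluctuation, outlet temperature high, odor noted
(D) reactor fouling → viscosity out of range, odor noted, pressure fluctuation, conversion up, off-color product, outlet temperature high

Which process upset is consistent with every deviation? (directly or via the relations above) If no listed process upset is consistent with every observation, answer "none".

Checking each candidate against the observations:
(A) filter breakthrough — outlet temperature high +; level alarm +; odor noted +; off-color product + (via odor noted → conversion up → off-color product); viscosity out of range +
(B) sensor drift — outlet temperature high -; level alarm +; odor noted +; off-color product +; viscosity out of range +
(C) agitator failure — does not account for level alarm
(D) reactor fouling — does not account for level alarm
(A) alone accounts for all the evidence.

A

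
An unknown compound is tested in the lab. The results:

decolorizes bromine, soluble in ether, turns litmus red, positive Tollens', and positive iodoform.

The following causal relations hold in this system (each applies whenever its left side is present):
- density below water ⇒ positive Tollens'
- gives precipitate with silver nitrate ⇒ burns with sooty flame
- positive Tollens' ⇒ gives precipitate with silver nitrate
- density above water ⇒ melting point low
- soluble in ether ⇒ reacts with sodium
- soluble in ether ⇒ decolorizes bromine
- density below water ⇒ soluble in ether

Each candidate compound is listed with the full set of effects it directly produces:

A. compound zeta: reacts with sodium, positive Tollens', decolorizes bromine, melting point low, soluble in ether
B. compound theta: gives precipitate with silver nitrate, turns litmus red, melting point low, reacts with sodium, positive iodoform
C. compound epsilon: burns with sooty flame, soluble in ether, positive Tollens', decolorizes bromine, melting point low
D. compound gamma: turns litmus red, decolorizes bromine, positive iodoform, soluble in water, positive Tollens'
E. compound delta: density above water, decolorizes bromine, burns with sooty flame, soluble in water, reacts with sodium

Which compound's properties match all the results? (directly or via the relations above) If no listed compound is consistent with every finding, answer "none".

none

Per-candidate check:
(A) compound zeta — decolorizes bromine +; soluble in ether +; turns litmus red -; positive Tollens' +; positive iodoform -
(B) compound theta — does not account for decolorizes bromine, soluble in ether, positive Tollens'
(C) compound epsilon — does not account for turns litmus red, positive iodoform
(D) compound gamma — decolorizes bromine +; soluble in ether -; turns litmus red +; positive Tollens' +; positive iodoform +
(E) compound delta — does not account for soluble in ether, turns litmus red, positive Tollens', positive iodoform
None of the listed candidates fits everything.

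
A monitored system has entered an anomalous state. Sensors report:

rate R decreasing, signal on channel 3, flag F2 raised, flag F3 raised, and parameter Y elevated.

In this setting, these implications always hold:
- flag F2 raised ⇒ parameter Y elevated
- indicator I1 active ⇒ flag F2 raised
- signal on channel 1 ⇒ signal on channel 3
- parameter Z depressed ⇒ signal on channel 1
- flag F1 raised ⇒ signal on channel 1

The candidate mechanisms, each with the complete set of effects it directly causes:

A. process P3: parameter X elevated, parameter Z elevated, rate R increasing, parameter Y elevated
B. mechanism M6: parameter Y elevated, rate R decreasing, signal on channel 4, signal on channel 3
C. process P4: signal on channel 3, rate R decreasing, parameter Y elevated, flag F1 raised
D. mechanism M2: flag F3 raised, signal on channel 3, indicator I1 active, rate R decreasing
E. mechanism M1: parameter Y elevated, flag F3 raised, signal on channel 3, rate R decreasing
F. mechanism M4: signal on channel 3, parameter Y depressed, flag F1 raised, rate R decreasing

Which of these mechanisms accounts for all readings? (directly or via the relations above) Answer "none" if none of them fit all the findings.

Per-candidate check:
(A) process P3 — rate R decreasing -; signal on channel 3 -; flag F2 raised -; flag F3 raised -; parameter Y elevated +
(B) mechanism M6 — does not account for flag F2 raised, flag F3 raised
(C) process P4 — rate R decreasing +; signal on channel 3 +; flag F2 raised -; flag F3 raised -; parameter Y elevated +
(D) mechanism M2 — accounts for every observation (flag F2 raised via indicator I1 active → flag F2 raised)
(E) mechanism M1 — does not account for flag F2 raised
(F) mechanism M4 — fails on flag F2 raised, flag F3 raised, parameter Y elevated (predicts parameter Y depressed, not parameter Y elevated)
Only (D) is consistent with every observation.

D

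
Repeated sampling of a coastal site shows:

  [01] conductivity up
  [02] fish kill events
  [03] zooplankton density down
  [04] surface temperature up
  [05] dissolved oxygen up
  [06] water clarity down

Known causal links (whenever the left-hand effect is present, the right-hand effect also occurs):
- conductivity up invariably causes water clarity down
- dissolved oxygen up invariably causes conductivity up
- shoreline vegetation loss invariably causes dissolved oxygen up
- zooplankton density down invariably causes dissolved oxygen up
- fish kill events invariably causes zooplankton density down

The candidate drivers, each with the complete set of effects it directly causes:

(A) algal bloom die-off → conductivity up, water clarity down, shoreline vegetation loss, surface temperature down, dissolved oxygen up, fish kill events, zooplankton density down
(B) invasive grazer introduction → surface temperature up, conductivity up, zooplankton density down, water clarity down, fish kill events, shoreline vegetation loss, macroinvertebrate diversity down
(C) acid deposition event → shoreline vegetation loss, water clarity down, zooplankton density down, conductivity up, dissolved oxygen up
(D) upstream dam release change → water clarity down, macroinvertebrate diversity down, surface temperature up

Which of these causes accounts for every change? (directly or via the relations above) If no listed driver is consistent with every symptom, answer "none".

Per-candidate check:
(A) algal bloom die-off — fails on surface temperature up (predicts surface temperature down, not surface temperature up)
(B) invasive grazer introduction — conductivity up ✓; fish kill events ✓; zooplankton density down ✓; surface temperature up ✓; dissolved oxygen up ✓ (by shoreline vegetation loss → dissolved oxygen up); water clarity down ✓
(C) acid deposition event — does not account for fish kill events, surface temperature up
(D) upstream dam release change — does not account for conductivity up, fish kill events, zooplankton density down, dissolved oxygen up
(B) alone accounts for all the evidence.

B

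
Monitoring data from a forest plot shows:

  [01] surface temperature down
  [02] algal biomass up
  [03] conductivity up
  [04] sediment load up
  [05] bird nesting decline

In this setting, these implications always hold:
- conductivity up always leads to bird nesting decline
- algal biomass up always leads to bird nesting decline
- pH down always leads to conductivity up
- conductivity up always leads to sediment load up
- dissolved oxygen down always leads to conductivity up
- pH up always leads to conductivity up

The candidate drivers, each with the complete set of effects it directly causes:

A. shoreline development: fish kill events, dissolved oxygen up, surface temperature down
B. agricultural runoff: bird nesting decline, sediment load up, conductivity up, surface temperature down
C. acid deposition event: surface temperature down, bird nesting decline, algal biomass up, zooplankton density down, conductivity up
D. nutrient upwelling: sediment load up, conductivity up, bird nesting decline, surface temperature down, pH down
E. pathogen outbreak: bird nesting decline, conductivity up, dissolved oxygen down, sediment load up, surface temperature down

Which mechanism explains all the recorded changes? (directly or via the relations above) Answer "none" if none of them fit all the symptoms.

Checking each candidate against the observations:
(A) shoreline development — does not account for algal biomass up, conductivity up, sediment load up, bird nesting decline
(B) agricultural runoff — surface temperature down yes; algal biomass up NO; conductivity up yes; sediment load up yes; bird nesting decline yes
(C) acid deposition event — accounts for every observation (sediment load up via conductivity up → sediment load up)
(D) nutrient upwelling — surface temperature down yes; algal biomass up NO; conductivity up yes; sediment load up yes; bird nesting decline yes
(E) pathogen outbreak — surface temperature down yes; algal biomass up NO; conductivity up yes; sediment load up yes; bird nesting decline yes
(C) is the only candidate with no mismatches.

C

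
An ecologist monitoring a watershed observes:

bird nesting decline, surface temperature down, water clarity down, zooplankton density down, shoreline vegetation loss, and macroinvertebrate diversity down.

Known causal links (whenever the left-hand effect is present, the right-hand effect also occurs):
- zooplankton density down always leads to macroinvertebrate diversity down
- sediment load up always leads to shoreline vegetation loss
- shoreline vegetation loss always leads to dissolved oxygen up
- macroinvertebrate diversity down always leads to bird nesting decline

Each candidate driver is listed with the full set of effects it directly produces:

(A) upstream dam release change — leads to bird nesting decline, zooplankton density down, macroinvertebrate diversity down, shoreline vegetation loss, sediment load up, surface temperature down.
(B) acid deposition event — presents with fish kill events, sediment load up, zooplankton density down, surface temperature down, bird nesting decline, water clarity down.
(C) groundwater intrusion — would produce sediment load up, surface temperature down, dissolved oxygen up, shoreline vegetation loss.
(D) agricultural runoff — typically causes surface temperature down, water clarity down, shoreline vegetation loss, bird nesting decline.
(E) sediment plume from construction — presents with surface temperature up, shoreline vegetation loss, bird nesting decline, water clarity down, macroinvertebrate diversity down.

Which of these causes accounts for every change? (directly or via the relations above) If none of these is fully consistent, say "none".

B

Checking each candidate against the observations:
(A) upstream dam release change — does not account for water clarity down
(B) acid deposition event — accounts for every observation (shoreline vegetation loss through sediment load up → shoreline vegetation loss)
(C) groundwater intrusion — does not account for bird nesting decline, water clarity down, zooplankton density down, macroinvertebrate diversity down
(D) agricultural runoff — bird nesting decline yes; surface temperature down yes; water clarity down yes; zooplankton density down NO; shoreline vegetation loss yes; macroinvertebrate diversity down NO
(E) sediment plume from construction — bird nesting decline yes; surface temperature down NO; water clarity down yes; zooplankton density down NO; shoreline vegetation loss yes; macroinvertebrate diversity down yes
(B) is the only candidate with no mismatches.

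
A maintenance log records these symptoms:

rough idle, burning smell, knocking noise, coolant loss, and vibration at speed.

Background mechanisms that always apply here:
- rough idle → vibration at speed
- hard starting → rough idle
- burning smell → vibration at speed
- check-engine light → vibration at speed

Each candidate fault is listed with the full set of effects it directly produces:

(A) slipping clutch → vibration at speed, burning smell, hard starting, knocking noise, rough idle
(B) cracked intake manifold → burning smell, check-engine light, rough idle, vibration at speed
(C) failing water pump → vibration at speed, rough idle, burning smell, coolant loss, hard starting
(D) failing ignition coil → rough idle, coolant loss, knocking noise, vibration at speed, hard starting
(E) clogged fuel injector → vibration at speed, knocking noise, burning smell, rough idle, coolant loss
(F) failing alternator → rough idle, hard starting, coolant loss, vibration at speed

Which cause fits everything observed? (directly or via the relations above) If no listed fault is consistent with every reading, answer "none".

E

For each candidate, compare predicted effects to what was observed:
(A) slipping clutch — does not account for coolant loss
(B) cracked intake manifold — rough idle ✓; burning smell ✓; knocking noise ✗; coolant loss ✗; vibration at speed ✓
(C) failing water pump — rough idle ✓; burning smell ✓; knocking noise ✗; coolant loss ✓; vibration at speed ✓
(D) failing ignition coil — does not account for burning smell
(E) clogged fuel injector — rough idle ✓; burning smell ✓; knocking noise ✓; coolant loss ✓; vibration at speed ✓
(F) failing alternator — rough idle ✓; burning smell ✗; knocking noise ✗; coolant loss ✓; vibration at speed ✓
Only (E) is consistent with every observation.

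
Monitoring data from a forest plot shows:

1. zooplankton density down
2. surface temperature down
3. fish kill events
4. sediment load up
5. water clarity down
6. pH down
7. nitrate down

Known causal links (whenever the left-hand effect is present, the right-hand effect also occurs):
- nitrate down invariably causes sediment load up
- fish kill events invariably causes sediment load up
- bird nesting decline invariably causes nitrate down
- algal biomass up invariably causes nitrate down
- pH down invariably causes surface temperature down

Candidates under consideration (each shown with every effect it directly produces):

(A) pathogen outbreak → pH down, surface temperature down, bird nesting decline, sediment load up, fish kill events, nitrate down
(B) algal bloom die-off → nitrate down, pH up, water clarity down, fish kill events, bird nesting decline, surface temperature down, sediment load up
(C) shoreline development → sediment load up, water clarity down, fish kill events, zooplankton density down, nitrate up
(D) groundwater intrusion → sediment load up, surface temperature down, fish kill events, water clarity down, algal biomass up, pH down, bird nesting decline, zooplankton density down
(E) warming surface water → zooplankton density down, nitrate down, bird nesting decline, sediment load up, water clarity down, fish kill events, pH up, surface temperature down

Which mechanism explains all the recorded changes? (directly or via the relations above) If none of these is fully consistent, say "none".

Checking each candidate against the observations:
(A) pathogen outbreak — does not account for zooplankton density down, water clarity down
(B) algal bloom die-off — fails on zooplankton density down, pH down (predicts pH up, not pH down)
(C) shoreline development — fails on surface temperature down, pH down, nitrate down (predicts nitrate up, not nitrate down)
(D) groundwater intrusion — zooplankton density down match; surface temperature down match; fish kill events match; sediment load up match; water clarity down match; pH down match; nitrate down match (via bird nesting decline → nitrate down)
(E) warming surface water — zooplankton density down match; surface temperature down match; fish kill events match; sediment load up match; water clarity down match; pH down miss; nitrate down match
(D) is the only candidate with no mismatches.

D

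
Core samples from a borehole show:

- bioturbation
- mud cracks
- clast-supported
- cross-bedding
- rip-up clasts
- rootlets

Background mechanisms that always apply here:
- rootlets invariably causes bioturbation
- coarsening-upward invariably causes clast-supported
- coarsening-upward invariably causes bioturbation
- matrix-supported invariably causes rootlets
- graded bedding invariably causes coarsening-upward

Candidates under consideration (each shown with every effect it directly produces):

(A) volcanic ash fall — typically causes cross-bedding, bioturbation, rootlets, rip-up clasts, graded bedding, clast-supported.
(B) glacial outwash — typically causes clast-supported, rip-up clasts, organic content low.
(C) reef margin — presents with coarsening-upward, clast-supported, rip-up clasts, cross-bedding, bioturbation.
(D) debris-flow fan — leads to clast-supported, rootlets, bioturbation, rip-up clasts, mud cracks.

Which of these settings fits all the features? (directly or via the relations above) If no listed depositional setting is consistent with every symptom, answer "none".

none

Checking each candidate against the observations:
(A) volcanic ash fall — does not account for mud cracks
(B) glacial outwash — bioturbation ✗; mud cracks ✗; clast-supported ✓; cross-bedding ✗; rip-up clasts ✓; rootlets ✗
(C) reef margin — bioturbation ✓; mud cracks ✗; clast-supported ✓; cross-bedding ✓; rip-up clasts ✓; rootlets ✗
(D) debris-flow fan — does not account for cross-bedding
No candidate is consistent with all observations.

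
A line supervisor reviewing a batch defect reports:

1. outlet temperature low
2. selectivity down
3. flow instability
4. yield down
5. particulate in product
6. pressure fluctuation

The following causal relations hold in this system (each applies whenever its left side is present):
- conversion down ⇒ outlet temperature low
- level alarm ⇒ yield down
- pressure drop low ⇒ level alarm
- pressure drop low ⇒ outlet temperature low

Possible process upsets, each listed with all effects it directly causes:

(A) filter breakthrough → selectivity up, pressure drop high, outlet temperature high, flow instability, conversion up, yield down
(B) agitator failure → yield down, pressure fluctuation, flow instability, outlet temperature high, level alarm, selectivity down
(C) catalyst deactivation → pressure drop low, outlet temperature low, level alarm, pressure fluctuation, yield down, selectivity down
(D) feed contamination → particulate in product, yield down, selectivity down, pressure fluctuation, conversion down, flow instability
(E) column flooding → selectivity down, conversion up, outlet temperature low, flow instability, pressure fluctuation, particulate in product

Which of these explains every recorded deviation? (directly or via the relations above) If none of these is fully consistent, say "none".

Testing each hypothesis:
(A) filter breakthrough — outlet temperature low miss; selectivity down miss; flow instability match; yield down match; particulate in product miss; pressure fluctuation miss
(B) agitator failure — fails on outlet temperature low, particulate in product (predicts outlet temperature high, not outlet temperature low)
(C) catalyst deactivation — does not account for flow instability, particulate in product
(D) feed contamination — outlet temperature low match (through conversion down → outlet temperature low); selectivity down match; flow instability match; yield down match; particulate in product match; pressure fluctuation match
(E) column flooding — outlet temperature low match; selectivity down match; flow instability match; yield down miss; particulate in product match; pressure fluctuation match
Only (D) is consistent with every observation.

D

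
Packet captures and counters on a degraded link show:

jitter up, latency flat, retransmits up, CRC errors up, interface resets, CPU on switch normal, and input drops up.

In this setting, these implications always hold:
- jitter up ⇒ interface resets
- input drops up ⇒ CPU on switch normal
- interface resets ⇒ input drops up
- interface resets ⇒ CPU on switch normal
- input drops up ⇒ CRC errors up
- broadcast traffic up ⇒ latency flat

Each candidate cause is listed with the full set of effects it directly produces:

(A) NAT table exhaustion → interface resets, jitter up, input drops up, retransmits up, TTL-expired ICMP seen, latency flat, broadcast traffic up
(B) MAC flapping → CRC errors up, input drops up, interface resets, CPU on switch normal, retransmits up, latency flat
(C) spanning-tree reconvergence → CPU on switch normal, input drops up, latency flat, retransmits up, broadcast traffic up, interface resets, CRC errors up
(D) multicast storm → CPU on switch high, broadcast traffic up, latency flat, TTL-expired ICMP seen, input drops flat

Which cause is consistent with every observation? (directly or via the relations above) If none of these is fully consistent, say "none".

A

Per-candidate check:
(A) NAT table exhaustion — accounts for every observation (CRC errors up by input drops up → CRC errors up)
(B) MAC flapping — jitter up ✗; latency flat ✓; retransmits up ✓; CRC errors up ✓; interface resets ✓; CPU on switch normal ✓; input drops up ✓
(C) spanning-tree reconvergence — does not account for jitter up
(D) multicast storm — fails on jitter up, retransmits up, CRC errors up, interface resets, CPU on switch normal, input drops up (predicts CPU on switch high, not CPU on switch normal; predicts input drops flat, not input drops up)
(A) alone accounts for all the evidence.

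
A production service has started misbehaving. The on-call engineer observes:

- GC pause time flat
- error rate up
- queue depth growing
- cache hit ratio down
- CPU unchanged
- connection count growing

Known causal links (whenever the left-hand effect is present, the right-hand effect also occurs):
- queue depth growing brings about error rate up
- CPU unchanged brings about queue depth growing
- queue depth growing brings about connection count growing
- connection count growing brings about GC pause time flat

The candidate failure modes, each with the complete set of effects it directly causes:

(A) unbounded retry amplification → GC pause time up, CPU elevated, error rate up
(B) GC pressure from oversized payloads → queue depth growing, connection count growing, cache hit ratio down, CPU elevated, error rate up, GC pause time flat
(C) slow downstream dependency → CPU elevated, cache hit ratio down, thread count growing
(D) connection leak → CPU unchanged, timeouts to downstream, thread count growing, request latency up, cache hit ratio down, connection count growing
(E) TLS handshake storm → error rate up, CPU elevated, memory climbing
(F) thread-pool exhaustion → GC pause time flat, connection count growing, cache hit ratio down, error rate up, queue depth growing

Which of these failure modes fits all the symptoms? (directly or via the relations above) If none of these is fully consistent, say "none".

D

Testing each hypothesis:
(A) unbounded retry amplification — GC pause time flat NO; error rate up yes; queue depth growing NO; cache hit ratio down NO; CPU unchanged NO; connection count growing NO
(B) GC pressure from oversized payloads — GC pause time flat yes; error rate up yes; queue depth growing yes; cache hit ratio down yes; CPU unchanged NO; connection count growing yes
(C) slow downstream dependency — fails on GC pause time flat, error rate up, queue depth growing, CPU unchanged, connection count growing (predicts CPU elevated, not CPU unchanged)
(D) connection leak — accounts for every observation (GC pause time flat through connection count growing → GC pause time flat)
(E) TLS handshake storm — GC pause time flat NO; error rate up yes; queue depth growing NO; cache hit ratio down NO; CPU unchanged NO; connection count growing NO
(F) thread-pool exhaustion — GC pause time flat yes; error rate up yes; queue depth growing yes; cache hit ratio down yes; CPU unchanged NO; connection count growing yes
Only (D) is consistent with every observation.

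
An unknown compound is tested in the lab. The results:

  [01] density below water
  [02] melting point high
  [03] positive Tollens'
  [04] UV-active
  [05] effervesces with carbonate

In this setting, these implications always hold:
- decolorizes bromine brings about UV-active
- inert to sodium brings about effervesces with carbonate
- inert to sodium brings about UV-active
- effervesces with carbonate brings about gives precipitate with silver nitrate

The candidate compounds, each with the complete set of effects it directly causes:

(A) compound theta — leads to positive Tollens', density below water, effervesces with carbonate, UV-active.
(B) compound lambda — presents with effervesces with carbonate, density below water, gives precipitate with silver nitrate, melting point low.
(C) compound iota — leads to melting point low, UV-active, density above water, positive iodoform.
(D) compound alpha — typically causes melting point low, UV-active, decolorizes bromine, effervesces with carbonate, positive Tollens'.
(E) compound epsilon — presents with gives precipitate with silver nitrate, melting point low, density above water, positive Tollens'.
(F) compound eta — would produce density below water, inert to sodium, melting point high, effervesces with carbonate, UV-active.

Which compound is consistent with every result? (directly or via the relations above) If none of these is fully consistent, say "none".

Testing each hypothesis:
(A) compound theta — density below water +; melting point high -; positive Tollens' +; UV-active +; effervesces with carbonate +
(B) compound lambda — fails on melting point high, positive Tollens', UV-active (predicts melting point low, not melting point high)
(C) compound iota — density below water -; melting point high -; positive Tollens' -; UV-active +; effervesces with carbonate -
(D) compound alpha — fails on density below water, melting point high (predicts melting point low, not melting point high)
(E) compound epsilon — density below water -; melting point high -; positive Tollens' +; UV-active -; effervesces with carbonate -
(F) compound eta — density below water +; melting point high +; positive Tollens' -; UV-active +; effervesces with carbonate +
None of the listed candidates fits everything.

none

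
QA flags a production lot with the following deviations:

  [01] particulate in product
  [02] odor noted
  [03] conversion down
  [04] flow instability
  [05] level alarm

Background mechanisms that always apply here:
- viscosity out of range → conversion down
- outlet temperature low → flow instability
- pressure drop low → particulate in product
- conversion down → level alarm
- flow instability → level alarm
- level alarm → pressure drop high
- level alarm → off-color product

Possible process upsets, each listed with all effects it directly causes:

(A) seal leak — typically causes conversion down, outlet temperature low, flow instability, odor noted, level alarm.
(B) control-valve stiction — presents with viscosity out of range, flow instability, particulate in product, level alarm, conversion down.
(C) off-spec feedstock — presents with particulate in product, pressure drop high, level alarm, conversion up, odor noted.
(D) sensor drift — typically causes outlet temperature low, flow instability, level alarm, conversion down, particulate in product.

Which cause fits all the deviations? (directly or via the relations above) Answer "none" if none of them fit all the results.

For each candidate, compare predicted effects to what was observed:
(A) seal leak — does not account for particulate in product
(B) control-valve stiction — does not account for odor noted
(C) off-spec feedstock — fails on conversion down, flow instability (predicts conversion up, not conversion down)
(D) sensor drift — particulate in product ✓; odor noted ✗; conversion down ✓; flow instability ✓; level alarm ✓
Every candidate fails on at least one observation.

none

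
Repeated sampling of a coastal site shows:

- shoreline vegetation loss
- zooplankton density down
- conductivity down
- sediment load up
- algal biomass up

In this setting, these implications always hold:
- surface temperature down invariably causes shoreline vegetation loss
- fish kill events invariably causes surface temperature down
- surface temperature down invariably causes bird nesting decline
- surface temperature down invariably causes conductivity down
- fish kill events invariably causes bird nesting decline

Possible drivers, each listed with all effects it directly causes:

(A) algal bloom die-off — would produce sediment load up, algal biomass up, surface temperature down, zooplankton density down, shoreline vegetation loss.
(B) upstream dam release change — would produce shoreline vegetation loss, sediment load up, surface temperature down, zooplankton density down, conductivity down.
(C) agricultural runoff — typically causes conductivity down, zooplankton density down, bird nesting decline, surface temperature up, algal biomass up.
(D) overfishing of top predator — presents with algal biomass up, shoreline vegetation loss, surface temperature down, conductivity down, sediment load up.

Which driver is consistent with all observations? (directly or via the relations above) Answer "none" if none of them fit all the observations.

A

Testing each hypothesis:
(A) algal bloom die-off — accounts for every observation (conductivity down through surface temperature down → conductivity down)
(B) upstream dam release change — does not account for algal biomass up
(C) agricultural runoff — does not account for shoreline vegetation loss, sediment load up
(D) overfishing of top predator — shoreline vegetation loss match; zooplankton density down miss; conductivity down match; sediment load up match; algal biomass up match
Only (A) is consistent with every observation.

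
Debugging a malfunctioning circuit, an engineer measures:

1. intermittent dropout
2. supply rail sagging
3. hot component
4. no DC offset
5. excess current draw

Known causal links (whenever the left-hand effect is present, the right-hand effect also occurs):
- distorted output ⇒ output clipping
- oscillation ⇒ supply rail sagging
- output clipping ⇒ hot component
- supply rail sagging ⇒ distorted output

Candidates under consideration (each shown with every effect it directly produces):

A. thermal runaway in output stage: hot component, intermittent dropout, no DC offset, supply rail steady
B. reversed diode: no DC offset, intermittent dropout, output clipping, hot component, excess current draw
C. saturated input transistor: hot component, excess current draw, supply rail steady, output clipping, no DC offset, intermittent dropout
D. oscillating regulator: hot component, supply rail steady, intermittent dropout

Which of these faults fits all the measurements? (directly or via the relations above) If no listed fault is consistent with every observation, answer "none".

For each candidate, compare predicted effects to what was observed:
(A) thermal runaway in output stage — intermittent dropout +; supply rail sagging -; hot component +; no DC offset +; excess current draw -
(B) reversed diode — intermittent dropout +; supply rail sagging -; hot component +; no DC offset +; excess current draw +
(C) saturated input transistor — fails on supply rail sagging (predicts supply rail steady, not supply rail sagging)
(D) oscillating regulator — fails on supply rail sagging, no DC offset, excess current draw (predicts supply rail steady, not supply rail sagging)
No candidate is consistent with all observations.

none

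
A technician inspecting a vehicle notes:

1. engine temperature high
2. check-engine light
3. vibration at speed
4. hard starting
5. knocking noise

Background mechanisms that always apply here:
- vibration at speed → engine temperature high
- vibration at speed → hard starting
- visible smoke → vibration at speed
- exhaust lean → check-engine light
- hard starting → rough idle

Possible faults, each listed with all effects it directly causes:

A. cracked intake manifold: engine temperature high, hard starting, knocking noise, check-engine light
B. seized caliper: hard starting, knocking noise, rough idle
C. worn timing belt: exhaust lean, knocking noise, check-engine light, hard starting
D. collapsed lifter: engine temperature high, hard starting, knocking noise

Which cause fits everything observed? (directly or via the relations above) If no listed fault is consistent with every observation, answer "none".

none

Per-candidate check:
(A) cracked intake manifold — engine temperature high match; check-engine light match; vibration at speed miss; hard starting match; knocking noise match
(B) seized caliper — engine temperature high miss; check-engine light miss; vibration at speed miss; hard starting match; knocking noise match
(C) worn timing belt — engine temperature high miss; check-engine light match; vibration at speed miss; hard starting match; knocking noise match
(D) collapsed lifter — does not account for check-engine light, vibration at speed
None of the listed candidates fits everything.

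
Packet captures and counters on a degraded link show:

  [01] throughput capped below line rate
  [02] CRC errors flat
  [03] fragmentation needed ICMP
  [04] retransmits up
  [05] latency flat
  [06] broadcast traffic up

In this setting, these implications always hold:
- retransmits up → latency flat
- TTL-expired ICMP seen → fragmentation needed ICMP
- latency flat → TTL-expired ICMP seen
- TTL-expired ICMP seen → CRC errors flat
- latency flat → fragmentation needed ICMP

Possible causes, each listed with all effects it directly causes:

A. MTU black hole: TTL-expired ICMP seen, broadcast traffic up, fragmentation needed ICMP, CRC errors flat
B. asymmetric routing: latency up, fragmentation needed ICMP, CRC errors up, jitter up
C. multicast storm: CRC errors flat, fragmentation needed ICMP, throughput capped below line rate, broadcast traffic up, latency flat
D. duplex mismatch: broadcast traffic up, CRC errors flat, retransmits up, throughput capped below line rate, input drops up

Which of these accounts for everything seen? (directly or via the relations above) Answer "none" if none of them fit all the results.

D

Checking each candidate against the observations:
(A) MTU black hole — throughput capped below line rate ✗; CRC errors flat ✓; fragmentation needed ICMP ✓; retransmits up ✗; latency flat ✗; broadcast traffic up ✓
(B) asymmetric routing — throughput capped below line rate ✗; CRC errors flat ✗; fragmentation needed ICMP ✓; retransmits up ✗; latency flat ✗; broadcast traffic up ✗
(C) multicast storm — throughput capped below line rate ✓; CRC errors flat ✓; fragmentation needed ICMP ✓; retransmits up ✗; latency flat ✓; broadcast traffic up ✓
(D) duplex mismatch — throughput capped below line rate ✓; CRC errors flat ✓; fragmentation needed ICMP ✓ (through retransmits up → latency flat → fragmentation needed ICMP); retransmits up ✓; latency flat ✓ (through retransmits up → latency flat); broadcast traffic up ✓
(D) is the only candidate with no mismatches.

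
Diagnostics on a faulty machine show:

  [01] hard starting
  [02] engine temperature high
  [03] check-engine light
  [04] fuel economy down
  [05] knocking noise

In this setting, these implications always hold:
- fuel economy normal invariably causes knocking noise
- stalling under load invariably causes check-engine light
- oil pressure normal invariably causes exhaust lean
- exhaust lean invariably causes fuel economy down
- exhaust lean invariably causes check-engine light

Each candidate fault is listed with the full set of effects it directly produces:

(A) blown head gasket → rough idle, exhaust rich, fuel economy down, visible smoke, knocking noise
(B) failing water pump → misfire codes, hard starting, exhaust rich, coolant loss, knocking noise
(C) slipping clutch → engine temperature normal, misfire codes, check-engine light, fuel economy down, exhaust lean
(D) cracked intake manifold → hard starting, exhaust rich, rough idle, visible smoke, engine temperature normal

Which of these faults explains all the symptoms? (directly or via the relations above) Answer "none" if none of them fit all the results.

Testing each hypothesis:
(A) blown head gasket — does not account for hard starting, engine temperature high, check-engine light
(B) failing water pump — hard starting yes; engine temperature high NO; check-engine light NO; fuel economy down NO; knocking noise yes
(C) slipping clutch — hard starting NO; engine temperature high NO; check-engine light yes; fuel economy down yes; knocking noise NO
(D) cracked intake manifold — hard starting yes; engine temperature high NO; check-engine light NO; fuel economy down NO; knocking noise NO
None of the listed candidates fits everything.

none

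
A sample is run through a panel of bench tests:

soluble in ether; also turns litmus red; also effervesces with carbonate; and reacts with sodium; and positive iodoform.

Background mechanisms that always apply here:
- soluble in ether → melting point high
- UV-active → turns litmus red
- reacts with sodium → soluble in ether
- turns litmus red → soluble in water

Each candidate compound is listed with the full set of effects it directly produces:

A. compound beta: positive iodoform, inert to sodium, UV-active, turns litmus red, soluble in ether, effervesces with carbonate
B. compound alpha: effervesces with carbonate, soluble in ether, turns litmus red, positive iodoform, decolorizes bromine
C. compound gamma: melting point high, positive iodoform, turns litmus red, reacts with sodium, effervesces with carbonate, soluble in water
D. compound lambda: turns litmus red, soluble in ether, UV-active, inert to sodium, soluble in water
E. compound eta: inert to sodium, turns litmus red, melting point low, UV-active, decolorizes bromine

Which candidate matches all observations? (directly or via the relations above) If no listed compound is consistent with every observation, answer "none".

C

For each candidate, compare predicted effects to what was observed:
(A) compound beta — soluble in ether +; turns litmus red +; effervesces with carbonate +; reacts with sodium -; positive iodoform +
(B) compound alpha — soluble in ether +; turns litmus red +; effervesces with carbonate +; reacts with sodium -; positive iodoform +
(C) compound gamma — accounts for every observation (soluble in ether by reacts with sodium → soluble in ether)
(D) compound lambda — fails on effervesces with carbonate, reacts with sodium, positive iodoform (predicts inert to sodium, not reacts with sodium)
(E) compound eta — fails on soluble in ether, effervesces with carbonate, reacts with sodium, positive iodoform (predicts inert to sodium, not reacts with sodium)
(C) alone accounts for all the evidence.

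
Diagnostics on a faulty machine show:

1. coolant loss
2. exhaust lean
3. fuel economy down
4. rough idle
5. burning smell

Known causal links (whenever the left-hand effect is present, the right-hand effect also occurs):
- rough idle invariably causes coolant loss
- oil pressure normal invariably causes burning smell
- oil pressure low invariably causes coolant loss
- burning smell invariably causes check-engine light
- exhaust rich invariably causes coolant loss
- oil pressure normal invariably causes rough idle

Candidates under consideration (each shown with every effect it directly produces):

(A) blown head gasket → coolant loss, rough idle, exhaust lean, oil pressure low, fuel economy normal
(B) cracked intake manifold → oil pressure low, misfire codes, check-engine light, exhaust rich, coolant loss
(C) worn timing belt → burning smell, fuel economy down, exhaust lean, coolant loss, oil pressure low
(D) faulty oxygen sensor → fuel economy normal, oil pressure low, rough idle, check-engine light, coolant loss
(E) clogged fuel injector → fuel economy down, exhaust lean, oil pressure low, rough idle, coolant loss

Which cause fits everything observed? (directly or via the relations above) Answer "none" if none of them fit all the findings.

none

Checking each candidate against the observations:
(A) blown head gasket — fails on fuel economy down, burning smell (predicts fuel economy normal, not fuel economy down)
(B) cracked intake manifold — coolant loss ✓; exhaust lean ✗; fuel economy down ✗; rough idle ✗; burning smell ✗
(C) worn timing belt — coolant loss ✓; exhaust lean ✓; fuel economy down ✓; rough idle ✗; burning smell ✓
(D) faulty oxygen sensor — fails on exhaust lean, fuel economy down, burning smell (predicts fuel economy normal, not fuel economy down)
(E) clogged fuel injector — does not account for burning smell
No candidate is consistent with all observations.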